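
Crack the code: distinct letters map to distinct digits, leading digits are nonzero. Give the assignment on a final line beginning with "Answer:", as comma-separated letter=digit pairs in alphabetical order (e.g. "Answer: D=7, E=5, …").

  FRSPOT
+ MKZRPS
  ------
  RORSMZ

Step 1. [col 1: T + S ≡ Z (mod 10)] no forcing yet in column 1 (carry-in 0); Z=0 is free and consistent — try it, so Z=0.
Step 2. [col 1: T + S ≡ Z (mod 10)] T=6 is one option consistent with column 1 (T + S ≡ Z (mod 10), carry-in 0) — take it ⇒ T=6.
Step 3. [col 1: T + S ≡ Z (mod 10)] from column 1 (T=6, Z=0, carry-in 0, digits 0,6 already taken and all letters distinct): S must equal 4 ⇒ S=4.
Step 4. [col 2: O + P ≡ M (mod 10)] several values work for O in column 2 (O + P ≡ M (mod 10), carry-in 1); try O=2. So O=2.
Step 5. [col 2: O + P ≡ M (mod 10)] P=8 is one option consistent with column 2 (O + P ≡ M (mod 10), carry-in 1) — take it ⇒ P=8.
Step 6. [col 2: O + P ≡ M (mod 10)] in column 2 we have O+P≡M with carry-in 1; given O=2, P=8 and digits 0,2,4,6,8 already taken and all letters distinct, that pins M to 1 ⇒ M=1.
Step 7. [col 3: P + R ≡ S (mod 10)] in column 3 we have P+R≡S with carry-in 1; given P=8, S=4 and digits 0,1,2,4,6,8 already taken and all letters distinct, that pins R to 5. So R=5.
Step 8. [col 5: R + K ≡ O (mod 10)] in column 5 we have R+K≡O with carry-in 0; given R=5, O=2 and digits 0,1,2,4,5,6,8 already taken and all letters distinct, that pins K to 7 ⇒ K=7.
Step 9. [col 6: F + M ≡ R (mod 10)] column 6 reads F+M+carry(1)=R with M=1, R=5; with digits 0,1,2,4,5,6,7,8 already taken and all letters distinct, the only value for F is 3. So F=3.

Answer: F=3, K=7, M=1, O=2, P=8, R=5, S=4, T=6, Z=0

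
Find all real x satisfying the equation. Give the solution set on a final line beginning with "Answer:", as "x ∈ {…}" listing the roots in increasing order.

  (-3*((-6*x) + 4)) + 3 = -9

Step 1. [(-3*((-6*x) + 4)) + 3 = -9] -3 | LHS and -3 | -9: pull -3 out ⇒ factor: ((-6*x) + 4) - 1 = 3.
Step 2. [((-6*x) + 4) - 1 = 3] the outer -1 inverts by adding 1 ⇒ sub: (-6*x) + 4 = 4.
Step 3. [(-6*x) + 4 = 4] 4 comes off first (subtract 4). So sub: -6*x = 0.
Step 4. [-6*x = 0] divide by the outer -6, so div: x = 0.

Answer: x ∈ {0}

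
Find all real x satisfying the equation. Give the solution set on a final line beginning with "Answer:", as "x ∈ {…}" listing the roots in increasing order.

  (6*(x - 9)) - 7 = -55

Step 1. [(6*(x - 9)) - 7 = -55] peel the -7: add 7 from each side. So sub: 6*(x - 9) = -48.
Step 2. [6*(x - 9) = -48] divide by the outer 6, so div: x - 9 = -8.
Step 3. [x - 9 = -8] the outer -9 inverts by adding 9 ⇒ sub: x = 1.

Answer: x ∈ {1}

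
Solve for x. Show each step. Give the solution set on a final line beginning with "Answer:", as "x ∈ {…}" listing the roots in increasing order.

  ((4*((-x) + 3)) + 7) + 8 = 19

Step 1. [((4*((-x) + 3)) + 7) + 8 = 19] the outer +8 inverts by subtracting 8 ⇒ sub: (4*((-x) + 3)) + 7 = 11.
Step 2. [(4*((-x) + 3)) + 7 = 11] subtract 7: x sits inside (… + 7). So sub: 4*((-x) + 3) = 4.
Step 3. [4*((-x) + 3) = 4] LHS = 4·(…); ÷4 both sides, so div: (-x) + 3 = 1.
Step 4. [(-x) + 3 = 1] +3 is outermost — subtract 3 both sides. So sub: -x = -2.
Step 5. [-x = -2] flip signs both sides. So neg: x = 2.

Answer: x ∈ {2}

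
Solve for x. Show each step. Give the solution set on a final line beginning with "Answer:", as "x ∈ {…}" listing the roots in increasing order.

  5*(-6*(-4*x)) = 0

Step 1. [5*(-6*(-4*x)) = 0] LHS = 5·(…); ÷5 both sides. So div: -6*(-4*x) = 0.
Step 2. [-6*(-4*x) = 0] leading coefficient -6: divide by -6. So div: -4*x = 0.
Step 3. [-4*x = 0] -4 out front; divide by -4 ⇒ div: x = 0.

Answer: x ∈ {0}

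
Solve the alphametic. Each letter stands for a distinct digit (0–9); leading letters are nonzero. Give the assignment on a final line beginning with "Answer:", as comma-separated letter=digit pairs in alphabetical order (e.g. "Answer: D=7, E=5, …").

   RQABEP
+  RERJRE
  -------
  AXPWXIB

Step 1. [col 1: P + E ≡ B (mod 10)] column 1 (P + E ≡ B (mod 10), carry-in 0) doesn't pin B yet; pick B=0 and continue ⇒ B=0.
Step 2. [col 1: P + E ≡ B (mod 10)] no forcing yet in column 1 (carry-in 0); E=3 is free and consistent — try it. So E=3.
Step 3. [A] A is the leading digit of a 7-digit sum of two 6-digit numbers; the final carry is exactly 1. So A=1.
Step 4. [col 1: P + E ≡ B (mod 10)] from column 1 (E=3, B=0, carry-in 0, digits 0,1,3 already taken and all letters distinct): P must equal 7 ⇒ P=7.
Step 5. [col 2: E + R ≡ I (mod 10)] column 2 (E + R ≡ I (mod 10), carry-in 1) doesn't pin R yet; pick R=8 and continue, so R=8.
Step 6. [col 2: E + R ≡ I (mod 10)] column 2: given E=3, R=8, carry-in 1, and digits 0,1,3,7,8 already taken and all letters distinct, E+R≡I (mod 10) forces I=2, so I=2.
Step 7. [col 3: B + J ≡ X (mod 10)] several values work for J in column 3 (B + J ≡ X (mod 10), carry-in 1); try J=5 ⇒ J=5.
Step 8. [col 3: B + J ≡ X (mod 10)] column 3 reads B+J+carry(1)=X with B=0, J=5; with digits 0,1,2,3,5,7,8 already taken and all letters distinct, the only value for X is 6 ⇒ X=6.
Step 9. [col 4: A + R ≡ W (mod 10)] from column 4 (A=1, R=8, carry-in 0, digits 0,1,2,3,5,6,7,8 already taken and all letters distinct): W must equal 9, so W=9.
Step 10. [col 5: Q + E ≡ P (mod 10)] column 5 reads Q+E+carry(0)=P with E=3, P=7; with digits 0,1,2,3,5,6,7,8,9 already taken and all letters distinct, the only value for Q is 4 ⇒ Q=4.

Answer: A=1, B=0, E=3, I=2, J=5, P=7, Q=4, R=8, W=9, X=6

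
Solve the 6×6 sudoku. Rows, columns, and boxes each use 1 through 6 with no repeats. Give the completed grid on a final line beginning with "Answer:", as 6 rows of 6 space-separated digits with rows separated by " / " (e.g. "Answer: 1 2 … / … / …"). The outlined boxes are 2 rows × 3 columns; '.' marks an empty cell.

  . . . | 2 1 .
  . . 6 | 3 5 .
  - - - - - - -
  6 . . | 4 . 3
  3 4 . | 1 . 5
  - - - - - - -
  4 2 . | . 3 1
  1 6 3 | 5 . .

Step 1. [r3c5∈{2}] r3c5 has the single candidate 2, so r3c5=2.
Step 2. [r5c3∈{5}] r5c3 has the single candidate 5. So r5c3=5.
Step 3. [r3c2∈{1,5}] row 3 places 5 nowhere but r3c2, so r3c2=5.
Step 4. [r2c6∈{4}] only 4 remains possible at r2c6, so r2c6=4.
Step 5. [r2c1∈{2}] r2c1 is down to just 2. So r2c1=2.
Step 6. [r1c2∈{3}] r1c2's peers cover all but 3, so r1c2=3.
Step 7. [r2c2∈{1}] only 1 remains possible at r2c2. So r2c2=1.
Step 8. [r1c3∈{4}] only 4 remains possible at r1c3 ⇒ r1c3=4.
Step 9. [r5c4∈{6}] nothing but 6 survives at r5c4. So r5c4=6.
Step 10. [r6c5∈{4}] nothing but 4 survives at r6c5. So r6c5=4.
Step 11. [r1c6∈{6}] only 6 remains possible at r1c6. So r1c6=6.
Step 12. [r4c3∈{2}] r4c3 has the single candidate 2 ⇒ r4c3=2.
Step 13. [r6c6∈{2}] r6c6 has the single candidate 2, so r6c6=2.
Step 14. [r4c5∈{6}] r4c5 is down to just 6, so r4c5=6.
Step 15. [r1c1∈{5}] r1c1 is down to just 5 ⇒ r1c1=5.
Step 16. [r3c3∈{1}] only 1 remains possible at r3c3. So r3c3=1.

Answer: 5 3 4 2 1 6 / 2 1 6 3 5 4 / 6 5 1 4 2 3 / 3 4 2 1 6 5 / 4 2 5 6 3 1 / 1 6 3 5 4 2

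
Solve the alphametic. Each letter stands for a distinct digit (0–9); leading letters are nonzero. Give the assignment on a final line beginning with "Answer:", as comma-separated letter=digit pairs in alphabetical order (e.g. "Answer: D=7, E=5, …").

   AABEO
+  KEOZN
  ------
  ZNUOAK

Step 1. [col 1: O + N ≡ K (mod 10)] K=8 is one option consistent with column 1 (O + N ≡ K (mod 10), carry-in 0) — take it, so K=8.
Step 2. [Z] the sum has 6 digits but both addends have 5; that extra leading digit Z is the final carry, namely 1, so Z=1.
Step 3. [col 1: O + N ≡ K (mod 10)] several values work for O in column 1 (O + N ≡ K (mod 10), carry-in 0); try O=6, so O=6.
Step 4. [col 1: O + N ≡ K (mod 10)] from column 1 (O=6, K=8, carry-in 0, digits 1,6,8 already taken and all letters distinct): N must equal 2 ⇒ N=2.
Step 5. [col 2: E + Z ≡ A (mod 10)] no forcing yet in column 2 (carry-in 0); E=3 is free and consistent — try it, so E=3.
Step 6. [col 2: E + Z ≡ A (mod 10)] in column 2 we have E+Z≡A with carry-in 0; given E=3, Z=1 and digits 1,2,3,6,8 already taken and all letters distinct, that pins A to 4 ⇒ A=4.
Step 7. [col 3: B + O ≡ O (mod 10)] column 3: given O=6, carry-in 0, and digits 1,2,3,4,6,8 already taken and all letters distinct, B+O≡O (mod 10) forces B=0, so B=0.
Step 8. [col 4: A + E ≡ U (mod 10)] column 4: given A=4, E=3, carry-in 0, and digits 0,1,2,3,4,6,8 already taken and all letters distinct, A+E≡U (mod 10) forces U=7. So U=7.

Answer: A=4, B=0, E=3, K=8, N=2, O=6, U=7, Z=1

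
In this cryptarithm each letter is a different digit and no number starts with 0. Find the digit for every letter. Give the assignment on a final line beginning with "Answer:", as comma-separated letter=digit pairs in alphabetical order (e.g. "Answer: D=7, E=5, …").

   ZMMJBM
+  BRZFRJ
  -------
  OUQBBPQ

Step 1. [col 1: M + J ≡ Q (mod 10)] no forcing yet in column 1 (carry-in 0); M=4 is free and consistent — try it. So M=4.
Step 2. [col 1: M + J ≡ Q (mod 10)] several values work for J in column 1 (M + J ≡ Q (mod 10), carry-in 0); try J=6 ⇒ J=6.
Step 3. [col 1: M + J ≡ Q (mod 10)] from column 1 (M=4, J=6, carry-in 0, digits 4,6 already taken and all letters distinct): Q must equal 0 ⇒ Q=0.
Step 4. [col 2: B + R ≡ P (mod 10)] column 2 (B + R ≡ P (mod 10), carry-in 1) doesn't pin R yet; pick R=5 and continue. So R=5.
Step 5. [col 2: B + R ≡ P (mod 10)] column 2 (B + R ≡ P (mod 10), carry-in 1) doesn't pin B yet; pick B=3 and continue ⇒ B=3.
Step 6. [col 2: B + R ≡ P (mod 10)] from column 2 (B=3, R=5, carry-in 1, digits 0,3,4,5,6 already taken and all letters distinct): P must equal 9. So P=9.
Step 7. [O] the sum has 7 digits but both addends have 6; that extra leading digit O is the final carry, namely 1, so O=1.
Step 8. [col 3: J + F ≡ B (mod 10)] column 3: given J=6, B=3, carry-in 0, and digits 0,1,3,4,5,6,9 already taken and all letters distinct, J+F≡B (mod 10) forces F=7, so F=7.
Step 9. [col 4: M + Z ≡ B (mod 10)] from column 4 (M=4, B=3, carry-in 1, digits 0,1,3,4,5,6,7,9 already taken and all letters distinct): Z must equal 8 ⇒ Z=8.
Step 10. [col 6: Z + B ≡ U (mod 10)] from column 6 (Z=8, B=3, carry-in 1, digits 0,1,3,4,5,6,7,8,9 already taken and all letters distinct): U must equal 2, so U=2.

Answer: B=3, F=7, J=6, M=4, O=1, P=9, Q=0, R=5, U=2, Z=8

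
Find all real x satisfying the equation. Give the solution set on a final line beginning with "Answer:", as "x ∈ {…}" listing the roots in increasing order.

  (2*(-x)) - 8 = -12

Step 1. [(2*(-x)) - 8 = -12] 2 divides every term; factor it out ⇒ factor: (-x) - 4 = -6.
Step 2. [(-x) - 4 = -6] add 4: x sits inside (… - 4) ⇒ sub: -x = -2.
Step 3. [-x = -2] flip signs both sides, so neg: x = 2.

Answer: x ∈ {2}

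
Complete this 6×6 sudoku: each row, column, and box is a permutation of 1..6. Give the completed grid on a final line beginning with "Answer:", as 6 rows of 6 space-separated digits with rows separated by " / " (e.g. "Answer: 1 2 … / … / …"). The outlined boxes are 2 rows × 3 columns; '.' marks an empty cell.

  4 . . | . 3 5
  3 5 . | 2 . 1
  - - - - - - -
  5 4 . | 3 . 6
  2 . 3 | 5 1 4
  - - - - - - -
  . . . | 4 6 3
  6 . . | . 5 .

Step 1. [r5c1∈{1}] only 1 remains possible at r5c1. So r5c1=1.
Step 2. [r5c2∈{2}] r5c2's peers cover all but 2 ⇒ r5c2=2.
Step 3. [r1c4∈{6}] r1c4's peers cover all but 6. So r1c4=6.
Step 4. [r1c2∈{1}] r1c2 has the single candidate 1 ⇒ r1c2=1.
Step 5. [r6c4∈{1}] r6c4 is down to just 1. So r6c4=1.
Step 6. [r6c6∈{2}] r6c6's peers cover all but 2 ⇒ r6c6=2.
Step 7. [r4c2∈{6}] r4c2 is down to just 6, so r4c2=6.
Step 8. [r3c5∈{2}] only 2 remains possible at r3c5. So r3c5=2.
Step 9. [r2c3∈{6}] r2c3 is down to just 6. So r2c3=6.
Step 10. [r6c2∈{3}] nothing but 3 survives at r6c2, so r6c2=3.
Step 11. [r2c5∈{4}] only 4 remains possible at r2c5, so r2c5=4.
Step 12. [r6c3∈{4}] only 4 remains possible at r6c3 ⇒ r6c3=4.
Step 13. [r1c3∈{2}] only 2 remains possible at r1c3. So r1c3=2.
Step 14. [r3c3∈{1}] only 1 remains possible at r3c3. So r3c3=1.
Step 15. [r5c3∈{5}] only 5 remains possible at r5c3. So r5c3=5.

Answer: 4 1 2 6 3 5 / 3 5 6 2 4 1 / 5 4 1 3 2 6 / 2 6 3 5 1 4 / 1 2 5 4 6 3 / 6 3 4 1 5 2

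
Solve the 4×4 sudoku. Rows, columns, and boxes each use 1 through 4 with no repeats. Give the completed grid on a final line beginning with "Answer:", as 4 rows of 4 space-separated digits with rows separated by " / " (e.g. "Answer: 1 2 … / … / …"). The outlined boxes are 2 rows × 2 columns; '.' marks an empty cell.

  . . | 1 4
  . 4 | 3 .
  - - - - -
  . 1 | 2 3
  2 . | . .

Step 1. [r1c1∈{3}] r1c1's peers cover all but 3. So r1c1=3.
Step 2. [r4c2∈{3}] r4c2's peers cover all but 3 ⇒ r4c2=3.
Step 3. [r1c2∈{2}] only 2 remains possible at r1c2 ⇒ r1c2=2.
Step 4. [r2c1∈{1}] nothing but 1 survives at r2c1 ⇒ r2c1=1.
Step 5. [r3c1∈{4}] r3c1's peers cover all but 4, so r3c1=4.
Step 6. [r2c4∈{2}] r2c4 has the single candidate 2 ⇒ r2c4=2.
Step 7. [r4c3∈{4}] r4c3 has the single candidate 4 ⇒ r4c3=4.
Step 8. [r4c4∈{1}] nothing but 1 survives at r4c4. So r4c4=1.

Answer: 3 2 1 4 / 1 4 3 2 / 4 1 2 3 / 2 3 4 1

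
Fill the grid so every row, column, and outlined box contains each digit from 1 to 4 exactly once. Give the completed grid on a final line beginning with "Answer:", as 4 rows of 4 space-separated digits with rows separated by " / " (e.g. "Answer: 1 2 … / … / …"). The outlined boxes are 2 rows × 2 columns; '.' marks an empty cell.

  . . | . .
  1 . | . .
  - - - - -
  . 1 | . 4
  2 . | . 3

Step 1. [r1c1∈{3,4}] in col 1, 4 fits only at r1c1 ⇒ r1c1=4.
Step 2. [r2c4∈{2}] nothing but 2 survives at r2c4, so r2c4=2.
Step 3. [r2c2∈{3}] nothing but 3 survives at r2c2 ⇒ r2c2=3.
Step 4. [r1c3∈{1,3}] across row 1, 3 lands solely at r1c3. So r1c3=3.
Step 5. [r2c3∈{4}] only 4 remains possible at r2c3 ⇒ r2c3=4.
Step 6. [r3c3∈{2}] only 2 remains possible at r3c3 ⇒ r3c3=2.
Step 7. [r4c3∈{1}] r4c3 has the single candidate 1 ⇒ r4c3=1.
Step 8. [r1c4∈{1}] nothing but 1 survives at r1c4 ⇒ r1c4=1.
Step 9. [r3c1∈{3}] r3c1 has the single candidate 3, so r3c1=3.
Step 10. [r1c2∈{2}] only 2 remains possible at r1c2, so r1c2=2.
Step 11. [r4c2∈{4}] nothing but 4 survives at r4c2 ⇒ r4c2=4.

Answer: 4 2 3 1 / 1 3 4 2 / 3 1 2 4 / 2 4 1 3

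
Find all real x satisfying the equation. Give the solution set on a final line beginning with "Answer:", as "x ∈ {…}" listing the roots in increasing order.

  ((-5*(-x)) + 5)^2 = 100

Step 1. [((-5*(-x)) + 5)^2 = 100] LHS squared, RHS 100 ≥ 0: apply √ (±) ⇒ sqrt: (-5*(-x)) + 5 = 10 or -10.
Step 2. [(-5*(-x)) + 5 = 10 or -10] -5 | LHS and -5 | 10 or -10: pull -5 out ⇒ factor: (-x) - 1 = -2 or 2.
Step 3. [(-x) - 1 = -2 or 2] -1 is outermost — add 1 both sides, so sub: -x = -1 or 3.
Step 4. [-x = -1 or 3] leading − — multiply by −1 ⇒ neg: x = 1 or -3.

Answer: x ∈ {-3, 1}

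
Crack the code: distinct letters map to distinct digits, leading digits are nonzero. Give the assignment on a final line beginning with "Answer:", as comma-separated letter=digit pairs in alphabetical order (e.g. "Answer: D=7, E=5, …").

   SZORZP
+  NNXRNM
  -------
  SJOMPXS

Step 1. [col 1: P + M ≡ S (mod 10)] no forcing yet in column 1 (carry-in 0); S=1 is free and consistent — try it. So S=1.
Step 2. [col 1: P + M ≡ S (mod 10)] M=6 is one option consistent with column 1 (P + M ≡ S (mod 10), carry-in 0) — take it, so M=6.
Step 3. [col 1: P + M ≡ S (mod 10)] from column 1 (M=6, S=1, carry-in 0, digits 1,6 already taken and all letters distinct): P must equal 5 ⇒ P=5.
Step 4. [col 2: Z + N ≡ X (mod 10)] several values work for N in column 2 (Z + N ≡ X (mod 10), carry-in 1); try N=8 ⇒ N=8.
Step 5. [col 2: Z + N ≡ X (mod 10)] no forcing yet in column 2 (carry-in 1); Z=4 is free and consistent — try it. So Z=4.
Step 6. [col 2: Z + N ≡ X (mod 10)] in column 2 we have Z+N≡X with carry-in 1; given Z=4, N=8 and digits 1,4,5,6,8 already taken and all letters distinct, that pins X to 3 ⇒ X=3.
Step 7. [col 3: R + R ≡ P (mod 10)] no forcing yet in column 3 (carry-in 1); R=7 is free and consistent — try it ⇒ R=7.
Step 8. [col 4: O + X ≡ M (mod 10)] from column 4 (X=3, M=6, carry-in 1, digits 1,3,4,5,6,7,8 already taken and all letters distinct): O must equal 2, so O=2.
Step 9. [col 6: S + N ≡ J (mod 10)] from column 6 (S=1, N=8, carry-in 1, digits 1,2,3,4,5,6,7,8 already taken and all letters distinct): J must equal 0. So J=0.

Answer: J=0, M=6, N=8, O=2, P=5, R=7, S=1, X=3, Z=4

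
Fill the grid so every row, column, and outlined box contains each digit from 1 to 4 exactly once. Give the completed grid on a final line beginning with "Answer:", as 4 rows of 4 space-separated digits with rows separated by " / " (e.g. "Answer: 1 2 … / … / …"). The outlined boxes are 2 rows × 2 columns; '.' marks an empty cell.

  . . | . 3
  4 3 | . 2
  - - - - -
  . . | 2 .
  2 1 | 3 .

Step 1. [r1c1∈{1}] nothing but 1 survives at r1c1 ⇒ r1c1=1.
Step 2. [r3c4∈{1,4}] 1 has one home in row 3: r3c4. So r3c4=1.
Step 3. [r1c3∈{4}] only 4 remains possible at r1c3, so r1c3=4.
Step 4. [r2c3∈{1}] r2c3's peers cover all but 1, so r2c3=1.
Step 5. [r1c2∈{2}] r1c2's peers cover all but 2. So r1c2=2.
Step 6. [r3c1∈{3}] r3c1 is down to just 3 ⇒ r3c1=3.
Step 7. [r3c2∈{4}] only 4 remains possible at r3c2, so r3c2=4.
Step 8. [r4c4∈{4}] only 4 remains possible at r4c4 ⇒ r4c4=4.

Answer: 1 2 4 3 / 4 3 1 2 / 3 4 2 1 / 2 1 3 4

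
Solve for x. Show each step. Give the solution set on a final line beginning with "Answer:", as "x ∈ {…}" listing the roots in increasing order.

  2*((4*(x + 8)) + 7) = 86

Step 1. [2*((4*(x + 8)) + 7) = 86] 2·(inner) — divide through by 2 ⇒ div: (4*(x + 8)) + 7 = 43.
Step 2. [(4*(x + 8)) + 7 = 43] +7 is outermost — subtract 7 both sides, so sub: 4*(x + 8) = 36.
Step 3. [4*(x + 8) = 36] 4·(inner) — divide through by 4. So div: x + 8 = 9.
Step 4. [x + 8 = 9] peel the +8: subtract 8 from each side. So sub: x = 1.

Answer: x ∈ {1}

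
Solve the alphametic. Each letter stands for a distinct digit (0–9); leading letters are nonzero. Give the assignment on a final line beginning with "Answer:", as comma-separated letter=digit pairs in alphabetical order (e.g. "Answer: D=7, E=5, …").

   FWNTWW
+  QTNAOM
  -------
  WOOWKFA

Step 1. [col 1: W + M ≡ A (mod 10)] several values work for W in column 1 (W + M ≡ A (mod 10), carry-in 0); try W=1. So W=1.
Step 2. [col 1: W + M ≡ A (mod 10)] A=8 is one option consistent with column 1 (W + M ≡ A (mod 10), carry-in 0) — take it. So A=8.
Step 3. [col 1: W + M ≡ A (mod 10)] from column 1 (W=1, A=8, carry-in 0, digits 1,8 already taken and all letters distinct): M must equal 7. So M=7.
Step 4. [col 2: W + O ≡ F (mod 10)] no forcing yet in column 2 (carry-in 0); O=5 is free and consistent — try it ⇒ O=5.
Step 5. [col 2: W + O ≡ F (mod 10)] column 2: given W=1, O=5, carry-in 0, and digits 1,5,7,8 already taken and all letters distinct, W+O≡F (mod 10) forces F=6, so F=6.
Step 6. [col 3: T + A ≡ K (mod 10)] several values work for K in column 3 (T + A ≡ K (mod 10), carry-in 0); try K=2, so K=2.
Step 7. [col 3: T + A ≡ K (mod 10)] from column 3 (A=8, K=2, carry-in 0, digits 1,2,5,6,7,8 already taken and all letters distinct): T must equal 4 ⇒ T=4.
Step 8. [col 4: N + N ≡ W (mod 10)] column 4: given W=1, carry-in 1, and digits 1,2,4,5,6,7,8 already taken and all letters distinct, N+N≡W (mod 10) forces N=0 ⇒ N=0.
Step 9. [col 6: F + Q ≡ O (mod 10)] in column 6 we have F+Q≡O with carry-in 0; given F=6, O=5 and digits 0,1,2,4,5,6,7,8 already taken and all letters distinct, that pins Q to 9, so Q=9.

Answer: A=8, F=6, K=2, M=7, N=0, O=5, Q=9, T=4, W=1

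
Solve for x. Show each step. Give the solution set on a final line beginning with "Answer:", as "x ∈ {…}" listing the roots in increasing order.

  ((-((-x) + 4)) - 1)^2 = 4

Step 1. [((-((-x) + 4)) - 1)^2 = 4] LHS squared, RHS 4 ≥ 0: apply √ (±) ⇒ sqrt: (-((-x) + 4)) - 1 = 2 or -2.
Step 2. [(-((-x) + 4)) - 1 = 2 or -2] add 1: x sits inside (… - 1) ⇒ sub: -((-x) + 4) = 3 or -1.
Step 3. [-((-x) + 4) = 3 or -1] leading − — multiply by −1. So neg: (-x) + 4 = -3 or 1.
Step 4. [(-x) + 4 = -3 or 1] subtract 4: x sits inside (… + 4), so sub: -x = -7 or -3.
Step 5. [-x = -7 or -3] flip signs both sides ⇒ neg: x = 7 or 3.

Answer: x ∈ {3, 7}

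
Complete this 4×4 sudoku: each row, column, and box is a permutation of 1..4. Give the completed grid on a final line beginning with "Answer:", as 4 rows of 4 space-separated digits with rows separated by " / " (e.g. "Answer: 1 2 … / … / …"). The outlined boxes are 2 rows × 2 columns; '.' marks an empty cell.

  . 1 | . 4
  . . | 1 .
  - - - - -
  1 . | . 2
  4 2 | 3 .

Step 1. [r1c1∈{2,3}] across row 1, 3 lands solely at r1c1, so r1c1=3.
Step 2. [r3c3∈{4}] only 4 remains possible at r3c3, so r3c3=4.
Step 3. [r2c1∈{2}] only 2 remains possible at r2c1 ⇒ r2c1=2.
Step 4. [r3c2∈{3}] r3c2's peers cover all but 3 ⇒ r3c2=3.
Step 5. [r1c3∈{2}] r1c3 is down to just 2 ⇒ r1c3=2.
Step 6. [r2c4∈{3}] r2c4 has the single candidate 3. So r2c4=3.
Step 7. [r2c2∈{4}] r2c2 is down to just 4, so r2c2=4.
Step 8. [r4c4∈{1}] r4c4's peers cover all but 1 ⇒ r4c4=1.

Answer: 3 1 2 4 / 2 4 1 3 / 1 3 4 2 / 4 2 3 1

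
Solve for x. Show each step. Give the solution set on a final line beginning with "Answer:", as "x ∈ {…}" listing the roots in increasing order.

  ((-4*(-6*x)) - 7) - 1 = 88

Step 1. [((-4*(-6*x)) - 7) - 1 = 88] 1 comes off first (add 1) ⇒ sub: (-4*(-6*x)) - 7 = 89.
Step 2. [(-4*(-6*x)) - 7 = 89] -7 is outermost — add 7 both sides ⇒ sub: -4*(-6*x) = 96.
Step 3. [-4*(-6*x) = 96] divide by the outer -4, so div: -6*x = -24.
Step 4. [-6*x = -24] -6 out front; divide by -6. So div: x = 4.

Answer: x ∈ {4}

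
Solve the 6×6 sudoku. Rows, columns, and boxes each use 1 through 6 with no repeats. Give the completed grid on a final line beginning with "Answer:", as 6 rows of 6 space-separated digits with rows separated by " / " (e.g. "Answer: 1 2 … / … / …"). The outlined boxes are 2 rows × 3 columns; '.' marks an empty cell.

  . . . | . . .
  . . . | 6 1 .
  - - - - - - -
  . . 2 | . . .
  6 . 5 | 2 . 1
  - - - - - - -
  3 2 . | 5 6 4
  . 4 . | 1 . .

Step 1. [r3c1∈{1,4}] 4 has one home in box 3: r3c1. So r3c1=4.
Step 2. [r3c4∈{3}] r3c4 is down to just 3 ⇒ r3c4=3.
Step 3. [r1c2∈{1,3,5,6}] r1c2 is the only open cell in col 2 admitting 6 ⇒ r1c2=6.
Step 4. [r2c2∈{3,5}] across col 2, 5 lands solely at r2c2 ⇒ r2c2=5.
Step 5. [r1c1∈{1,2}] 1 has one home in col 1: r1c1. So r1c1=1.
Step 6. [r2c3∈{3,4}] row 2 places 4 nowhere but r2c3, so r2c3=4.
Step 7. [r2c6∈{2,3}] across row 2, 3 lands solely at r2c6. So r2c6=3.
Step 8. [r3c5∈{5}] only 5 remains possible at r3c5, so r3c5=5.
Step 9. [r6c6∈{2}] r6c6 has the single candidate 2, so r6c6=2.
Step 10. [r1c5∈{2,4}] row 1 places 2 nowhere but r1c5. So r1c5=2.
Step 11. [r2c1∈{2}] r2c1's peers cover all but 2 ⇒ r2c1=2.
Step 12. [r3c2∈{1}] r3c2 has the single candidate 1, so r3c2=1.
Step 13. [r1c4∈{4}] only 4 remains possible at r1c4 ⇒ r1c4=4.
Step 14. [r4c2∈{3}] r4c2 has the single candidate 3 ⇒ r4c2=3.
Step 15. [r1c6∈{5}] r1c6 has the single candidate 5. So r1c6=5.
Step 16. [r6c5∈{3}] r6c5 has the single candidate 3 ⇒ r6c5=3.
Step 17. [r1c3∈{3}] r1c3's peers cover all but 3, so r1c3=3.
Step 18. [r3c6∈{6}] r3c6's peers cover all but 6. So r3c6=6.
Step 19. [r4c5∈{4}] nothing but 4 survives at r4c5, so r4c5=4.
Step 20. [r6c3∈{6}] r6c3's peers cover all but 6 ⇒ r6c3=6.
Step 21. [r5c3∈{1}] r5c3 has the single candidate 1. So r5c3=1.
Step 22. [r6c1∈{5}] r6c1 is down to just 5 ⇒ r6c1=5.

Answer: 1 6 3 4 2 5 / 2 5 4 6 1 3 / 4 1 2 3 5 6 / 6 3 5 2 4 1 / 3 2 1 5 6 4 / 5 4 6 1 3 2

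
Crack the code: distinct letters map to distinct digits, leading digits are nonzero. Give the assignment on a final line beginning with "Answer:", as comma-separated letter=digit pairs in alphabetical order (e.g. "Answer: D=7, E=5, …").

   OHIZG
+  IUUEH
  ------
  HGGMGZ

Step 1. [col 1: G + H ≡ Z (mod 10)] no forcing yet in column 1 (carry-in 0); H=1 is free and consistent — try it. So H=1.
Step 2. [col 1: G + H ≡ Z (mod 10)] several values work for G in column 1 (G + H ≡ Z (mod 10), carry-in 0); try G=5, so G=5.
Step 3. [col 1: G + H ≡ Z (mod 10)] column 1 reads G+H+carry(0)=Z with G=5, H=1; with digits 1,5 already taken and all letters distinct, the only value for Z is 6. So Z=6.
Step 4. [col 2: Z + E ≡ G (mod 10)] column 2: given Z=6, G=5, carry-in 0, and digits 1,5,6 already taken and all letters distinct, Z+E≡G (mod 10) forces E=9. So E=9.
Step 5. [col 3: I + U ≡ M (mod 10)] several values work for U in column 3 (I + U ≡ M (mod 10), carry-in 1); try U=3 ⇒ U=3.
Step 6. [col 3: I + U ≡ M (mod 10)] no forcing yet in column 3 (carry-in 1); M=2 is free and consistent — try it, so M=2.
Step 7. [col 3: I + U ≡ M (mod 10)] in column 3 we have I+U≡M with carry-in 1; given U=3, M=2 and digits 1,2,3,5,6,9 already taken and all letters distinct, that pins I to 8 ⇒ I=8.
Step 8. [col 5: O + I ≡ G (mod 10)] column 5 reads O+I+carry(0)=G with I=8, G=5; with digits 1,2,3,5,6,8,9 already taken and all letters distinct, the only value for O is 7 ⇒ O=7.

Answer: E=9, G=5, H=1, I=8, M=2, O=7, U=3, Z=6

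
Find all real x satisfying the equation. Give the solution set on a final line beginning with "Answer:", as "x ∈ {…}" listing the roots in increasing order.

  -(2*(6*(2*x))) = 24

Step 1. [-(2*(6*(2*x))) = 24] leading − — multiply by −1 ⇒ neg: 2*(6*(2*x)) = -24.
Step 2. [2*(6*(2*x)) = -24] leading coefficient 2: divide by 2. So div: 6*(2*x) = -12.
Step 3. [6*(2*x) = -12] 6 out front; divide by 6. So div: 2*x = -2.
Step 4. [2*x = -2] LHS = 2·(…); ÷2 both sides. So div: x = -1.

Answer: x ∈ {-1}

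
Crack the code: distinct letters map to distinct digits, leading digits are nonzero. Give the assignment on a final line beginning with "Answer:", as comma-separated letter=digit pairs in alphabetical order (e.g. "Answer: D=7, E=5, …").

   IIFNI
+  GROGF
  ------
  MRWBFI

Step 1. [col 1: I + F ≡ I (mod 10)] in column 1 we have I+F≡I with carry-in 0; given nothing yet and all letters distinct, none taken yet, that pins F to 0 ⇒ F=0.
Step 2. [col 1: I + F ≡ I (mod 10)] I=7 is one option consistent with column 1 (I + F ≡ I (mod 10), carry-in 0) — take it. So I=7.
Step 3. [M] adding two 5-digit numbers gives at most 5+1 digits, and here it does — M is that final carry and must be 1 ⇒ M=1.
Step 4. [col 2: N + G ≡ F (mod 10)] several values work for N in column 2 (N + G ≡ F (mod 10), carry-in 0); try N=2 ⇒ N=2.
Step 5. [col 2: N + G ≡ F (mod 10)] in column 2 we have N+G≡F with carry-in 0; given N=2, F=0 and digits 0,1,2,7 already taken and all letters distinct, that pins G to 8, so G=8.
Step 6. [col 3: F + O ≡ B (mod 10)] several values work for O in column 3 (F + O ≡ B (mod 10), carry-in 1); try O=4. So O=4.
Step 7. [col 3: F + O ≡ B (mod 10)] from column 3 (F=0, O=4, carry-in 1, digits 0,1,2,4,7,8 already taken and all letters distinct): B must equal 5. So B=5.
Step 8. [col 4: I + R ≡ W (mod 10)] R=6 is one option consistent with column 4 (I + R ≡ W (mod 10), carry-in 0) — take it. So R=6.
Step 9. [col 4: I + R ≡ W (mod 10)] from column 4 (I=7, R=6, carry-in 0, digits 0,1,2,4,5,6,7,8 already taken and all letters distinct): W must equal 3, so W=3.

Answer: B=5, F=0, G=8, I=7, M=1, N=2, O=4, R=6, W=3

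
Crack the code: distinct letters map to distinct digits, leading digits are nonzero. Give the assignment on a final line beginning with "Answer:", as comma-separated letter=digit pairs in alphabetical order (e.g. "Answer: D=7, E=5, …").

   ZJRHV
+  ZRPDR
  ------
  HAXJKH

Step 1. [col 1: V + R ≡ H (mod 10)] V=6 is one option consistent with column 1 (V + R ≡ H (mod 10), carry-in 0) — take it ⇒ V=6.
Step 2. [col 1: V + R ≡ H (mod 10)] no forcing yet in column 1 (carry-in 0); R=5 is free and consistent — try it. So R=5.
Step 3. [col 1: V + R ≡ H (mod 10)] column 1: given V=6, R=5, carry-in 0, and digits 5,6 already taken and all letters distinct, V+R≡H (mod 10) forces H=1. So H=1.
Step 4. [col 2: H + D ≡ K (mod 10)] several values work for D in column 2 (H + D ≡ K (mod 10), carry-in 1); try D=0, so D=0.
Step 5. [col 2: H + D ≡ K (mod 10)] column 2: given H=1, D=0, carry-in 1, and digits 0,1,5,6 already taken and all letters distinct, H+D≡K (mod 10) forces K=2 ⇒ K=2.
Step 6. [col 3: R + P ≡ J (mod 10)] no forcing yet in column 3 (carry-in 0); P=8 is free and consistent — try it ⇒ P=8.
Step 7. [col 3: R + P ≡ J (mod 10)] from column 3 (R=5, P=8, carry-in 0, digits 0,1,2,5,6,8 already taken and all letters distinct): J must equal 3. So J=3.
Step 8. [col 4: J + R ≡ X (mod 10)] from column 4 (J=3, R=5, carry-in 1, digits 0,1,2,3,5,6,8 already taken and all letters distinct): X must equal 9 ⇒ X=9.
Step 9. [col 5: Z + Z ≡ A (mod 10)] in column 5 we have Z+Z≡A with carry-in 0; given nothing yet and digits 0,1,2,3,5,6,8,9 already taken and all letters distinct, that pins A to 4. So A=4.
Step 10. [col 5: Z + Z ≡ A (mod 10)] from column 5 (A=4, carry-in 0, digits 0,1,2,3,4,5,6,8,9 already taken and all letters distinct): Z must equal 7, so Z=7.

Answer: A=4, D=0, H=1, J=3, K=2, P=8, R=5, V=6, X=9, Z=7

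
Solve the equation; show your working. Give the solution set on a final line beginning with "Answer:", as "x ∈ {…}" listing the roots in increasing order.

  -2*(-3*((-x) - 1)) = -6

Step 1. [-2*(-3*((-x) - 1)) = -6] leading coefficient -2: divide by -2. So div: -3*((-x) - 1) = 3.
Step 2. [-3*((-x) - 1) = 3] LHS = -3·(…); ÷-3 both sides ⇒ div: (-x) - 1 = -1.
Step 3. [(-x) - 1 = -1] -1 is outermost — add 1 both sides ⇒ sub: -x = 0.
Step 4. [-x = 0] leading − — multiply by −1, so neg: x = 0.

Answer: x ∈ {0}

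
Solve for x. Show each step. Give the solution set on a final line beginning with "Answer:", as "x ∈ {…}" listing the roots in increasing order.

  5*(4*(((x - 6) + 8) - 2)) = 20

Step 1. [5*(4*(((x - 6) + 8) - 2)) = 20] divide by the outer 5. So div: 4*(((x - 6) + 8) - 2) = 4.
Step 2. [4*(((x - 6) + 8) - 2) = 4] 4·(inner) — divide through by 4 ⇒ div: ((x - 6) + 8) - 2 = 1.
Step 3. [((x - 6) + 8) - 2 = 1] peel the -2: add 2 from each side. So sub: (x - 6) + 8 = 3.
Step 4. [(x - 6) + 8 = 3] 8 comes off first (subtract 8) ⇒ sub: x - 6 = -5.
Step 5. [x - 6 = -5] peel the -6: add 6 from each side, so sub: x = 1.

Answer: x ∈ {1}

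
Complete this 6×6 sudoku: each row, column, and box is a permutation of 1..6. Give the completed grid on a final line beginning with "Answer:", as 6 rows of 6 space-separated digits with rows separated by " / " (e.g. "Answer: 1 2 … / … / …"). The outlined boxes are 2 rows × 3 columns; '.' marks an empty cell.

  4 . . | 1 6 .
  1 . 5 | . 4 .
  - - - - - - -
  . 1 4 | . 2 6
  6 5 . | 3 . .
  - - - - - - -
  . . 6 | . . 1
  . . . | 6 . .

Step 1. [r2c4∈{2}] r2c4 is down to just 2 ⇒ r2c4=2.
Step 2. [r6c6∈{2,3,4,5}] across col 6, 2 lands solely at r6c6, so r6c6=2.
Step 3. [r5c1∈{2,3,5}] col 1 places 2 nowhere but r5c1. So r5c1=2.
Step 4. [r6c2∈{3,4}] in row 6, 4 fits only at r6c2. So r6c2=4.
Step 5. [r5c2∈{3}] r5c2's peers cover all but 3 ⇒ r5c2=3.
Step 6. [r5c5∈{5}] only 5 remains possible at r5c5, so r5c5=5.
Step 7. [r1c3∈{2,3}] across col 3, 3 lands solely at r1c3, so r1c3=3.
Step 8. [r6c1∈{5}] r6c1 has the single candidate 5. So r6c1=5.
Step 9. [r2c2∈{6}] r2c2's peers cover all but 6 ⇒ r2c2=6.
Step 10. [r1c2∈{2}] only 2 remains possible at r1c2, so r1c2=2.
Step 11. [r2c6∈{3}] r2c6's peers cover all but 3, so r2c6=3.
Step 12. [r4c6∈{4}] only 4 remains possible at r4c6 ⇒ r4c6=4.
Step 13. [r3c4∈{5}] r3c4 has the single candidate 5 ⇒ r3c4=5.
Step 14. [r4c3∈{2}] r4c3 is down to just 2, so r4c3=2.
Step 15. [r6c3∈{1}] nothing but 1 survives at r6c3 ⇒ r6c3=1.
Step 16. [r1c6∈{5}] r1c6 has the single candidate 5. So r1c6=5.
Step 17. [r6c5∈{3}] nothing but 3 survives at r6c5, so r6c5=3.
Step 18. [r3c1∈{3}] r3c1's peers cover all but 3. So r3c1=3.
Step 19. [r4c5∈{1}] r4c5's peers cover all but 1, so r4c5=1.
Step 20. [r5c4∈{4}] r5c4's peers cover all but 4, so r5c4=4.

Answer: 4 2 3 1 6 5 / 1 6 5 2 4 3 / 3 1 4 5 2 6 / 6 5 2 3 1 4 / 2 3 6 4 5 1 / 5 4 1 6 3 2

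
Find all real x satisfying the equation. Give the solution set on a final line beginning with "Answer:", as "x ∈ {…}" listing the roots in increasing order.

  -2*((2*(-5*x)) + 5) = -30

Step 1. [-2*((2*(-5*x)) + 5) = -30] leading coefficient -2: divide by -2, so div: (2*(-5*x)) + 5 = 15.
Step 2. [(2*(-5*x)) + 5 = 15] subtract 5: x sits inside (… + 5), so sub: 2*(-5*x) = 10.
Step 3. [2*(-5*x) = 10] leading coefficient 2: divide by 2 ⇒ div: -5*x = 5.
Step 4. [-5*x = 5] -5·(inner) — divide through by -5, so div: x = -1.

Answer: x ∈ {-1}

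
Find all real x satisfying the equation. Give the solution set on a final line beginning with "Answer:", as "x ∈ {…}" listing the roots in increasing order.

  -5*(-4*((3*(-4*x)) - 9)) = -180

Step 1. [-5*(-4*((3*(-4*x)) - 9)) = -180] divide by the outer -5. So div: -4*((3*(-4*x)) - 9) = 36.
Step 2. [-4*((3*(-4*x)) - 9) = 36] -4 out front; divide by -4. So div: (3*(-4*x)) - 9 = -9.
Step 3. [(3*(-4*x)) - 9 = -9] 3 | LHS and 3 | -9: pull 3 out. So factor: (-4*x) - 3 = -3.
Step 4. [(-4*x) - 3 = -3] the outer -3 inverts by adding 3. So sub: -4*x = 0.
Step 5. [-4*x = 0] -4 out front; divide by -4. So div: x = 0.

Answer: x ∈ {0}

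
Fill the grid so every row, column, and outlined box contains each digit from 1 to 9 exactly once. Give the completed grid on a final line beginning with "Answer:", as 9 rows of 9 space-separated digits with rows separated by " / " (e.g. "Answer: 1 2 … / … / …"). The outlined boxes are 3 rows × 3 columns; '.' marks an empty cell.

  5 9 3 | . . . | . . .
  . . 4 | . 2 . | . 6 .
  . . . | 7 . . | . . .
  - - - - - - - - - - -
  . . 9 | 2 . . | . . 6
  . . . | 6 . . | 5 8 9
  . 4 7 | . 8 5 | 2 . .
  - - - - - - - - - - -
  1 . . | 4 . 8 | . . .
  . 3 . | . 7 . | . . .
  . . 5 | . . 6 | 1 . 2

Step 1. [r6c4∈{1,3,9}] row 6 places 9 nowhere but r6c4. So r6c4=9.
Step 2. [r9c4∈{3}] r9c4's peers cover all but 3. So r9c4=3.
Step 3. [r9c5∈{9}] r9c5 has the single candidate 9, so r9c5=9.
Step 4. [r8c1∈{2,4,6,8,9}] across col 1, 9 lands solely at r8c1. So r8c1=9.
Step 5. [r1c8∈{1,2,4,7}] in row 1, 2 fits only at r1c8, so r1c8=2.
Step 6. [r7c5∈{5}] only 5 remains possible at r7c5, so r7c5=5.
Step 7. [r5c6∈{1,3,4,7}] row 5 places 7 nowhere but r5c6, so r5c6=7.
Step 8. [r5c5∈{1,3,4}] r5c5 is the only open cell in row 5 admitting 4, so r5c5=4.
Step 9. [r2c4∈{1,5,8}] across col 4, 5 lands solely at r2c4. So r2c4=5.
Step 10. [r9c1∈{4,7,8}] across col 1, 4 lands solely at r9c1, so r9c1=4.
Step 11. [r9c2∈{7,8}] r9c2 is the only open cell in row 9 admitting 8. So r9c2=8.
Step 12. [r3c3∈{1,2,6,8}] in col 3, 8 fits only at r3c3 ⇒ r3c3=8.
Step 13. [r7c2∈{2,6,7}] r7c2 is the only open cell in box 7 admitting 7 ⇒ r7c2=7.
Step 14. [r7c9∈{3}] nothing but 3 survives at r7c9 ⇒ r7c9=3.
Step 15. [r2c2∈{1}] r2c2's peers cover all but 1 ⇒ r2c2=1.
Step 16. [r6c9∈{1}] r6c9's peers cover all but 1 ⇒ r6c9=1.
Step 17. [r3c8∈{1,3,4,5,9}] across col 8, 1 lands solely at r3c8. So r3c8=1.
Step 18. [r3c2∈{2,6}] r3c2 is the only open cell in col 2 admitting 6 ⇒ r3c2=6.
Step 19. [r3c5∈{3}] r3c5's peers cover all but 3 ⇒ r3c5=3.
Step 20. [r2c7∈{3,7,8,9}] across row 2, 3 lands solely at r2c7. So r2c7=3.
Step 21. [r2c9∈{7,8}] across row 2, 8 lands solely at r2c9 ⇒ r2c9=8.
Step 22. [r4c6∈{1,3}] in col 6, 3 fits only at r4c6, so r4c6=3.
Step 23. [r7c3∈{2,6}] r7c3 is the only open cell in row 7 admitting 2. So r7c3=2.
Step 24. [r3c7∈{4,9}] 9 has one home in box 3: r3c7, so r3c7=9.
Step 25. [r1c9∈{4,7}] col 9 places 7 nowhere but r1c9, so r1c9=7.
Step 26. [r1c7∈{4}] only 4 remains possible at r1c7 ⇒ r1c7=4.
Step 27. [r1c6∈{1}] r1c6 is down to just 1. So r1c6=1.
Step 28. [r8c9∈{4,5}] r8c9 is the only open cell in col 9 admitting 4 ⇒ r8c9=4.
Step 29. [r5c1∈{2,3}] in row 5, 3 fits only at r5c1, so r5c1=3.
Step 30. [r8c7∈{6,8}] 8 has one home in row 8: r8c7, so r8c7=8.
Step 31. [r4c7∈{7}] only 7 remains possible at r4c7 ⇒ r4c7=7.
Step 32. [r4c5∈{1}] nothing but 1 survives at r4c5, so r4c5=1.
Step 33. [r5c3∈{1}] r5c3 has the single candidate 1. So r5c3=1.
Step 34. [r4c2∈{5}] nothing but 5 survives at r4c2 ⇒ r4c2=5.
Step 35. [r5c2∈{2}] r5c2 has the single candidate 2, so r5c2=2.
Step 36. [r4c1∈{8}] only 8 remains possible at r4c1. So r4c1=8.
Step 37. [r9c8∈{7}] nothing but 7 survives at r9c8 ⇒ r9c8=7.
Step 38. [r8c8∈{5}] r8c8 has the single candidate 5 ⇒ r8c8=5.
Step 39. [r8c3∈{6}] r8c3 has the single candidate 6 ⇒ r8c3=6.
Step 40. [r1c5∈{6}] r1c5's peers cover all but 6, so r1c5=6.
Step 41. [r1c4∈{8}] r1c4 has the single candidate 8, so r1c4=8.
Step 42. [r8c6∈{2}] nothing but 2 survives at r8c6. So r8c6=2.
Step 43. [r3c9∈{5}] r3c9 has the single candidate 5. So r3c9=5.
Step 44. [r6c1∈{6}] only 6 remains possible at r6c1. So r6c1=6.
Step 45. [r4c8∈{4}] nothing but 4 survives at r4c8. So r4c8=4.
Step 46. [r3c6∈{4}] only 4 remains possible at r3c6 ⇒ r3c6=4.
Step 47. [r3c1∈{2}] r3c1's peers cover all but 2. So r3c1=2.
Step 48. [r6c8∈{3}] r6c8's peers cover all but 3 ⇒ r6c8=3.
Step 49. [r7c8∈{9}] r7c8's peers cover all but 9, so r7c8=9.
Step 50. [r2c1∈{7}] r2c1 has the single candidate 7 ⇒ r2c1=7.
Step 51. [r2c6∈{9}] nothing but 9 survives at r2c6 ⇒ r2c6=9.
Step 52. [r8c4∈{1}] r8c4's peers cover all but 1 ⇒ r8c4=1.
Step 53. [r7c7∈{6}] nothing but 6 survives at r7c7 ⇒ r7c7=6.

Answer: 5 9 3 8 6 1 4 2 7 / 7 1 4 5 2 9 3 6 8 / 2 6 8 7 3 4 9 1 5 / 8 5 9 2 1 3 7 4 6 / 3 2 1 6 4 7 5 8 9 / 6 4 7 9 8 5 2 3 1 / 1 7 2 4 5 8 6 9 3 / 9 3 6 1 7 2 8 5 4 / 4 8 5 3 9 6 1 7 2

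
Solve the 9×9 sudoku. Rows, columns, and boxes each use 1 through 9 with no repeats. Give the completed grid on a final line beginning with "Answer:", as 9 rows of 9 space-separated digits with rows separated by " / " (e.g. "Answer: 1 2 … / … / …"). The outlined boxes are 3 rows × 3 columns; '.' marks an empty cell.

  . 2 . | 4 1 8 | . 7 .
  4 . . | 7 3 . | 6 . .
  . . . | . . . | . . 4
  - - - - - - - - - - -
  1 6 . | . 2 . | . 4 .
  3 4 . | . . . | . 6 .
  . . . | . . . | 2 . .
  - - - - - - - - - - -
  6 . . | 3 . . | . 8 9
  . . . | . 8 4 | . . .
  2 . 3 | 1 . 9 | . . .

Step 1. [r9c8∈{5}] r9c8's peers cover all but 5, so r9c8=5.
Step 2. [r3c2∈{1,3,5,7,8,9}] col 2 places 3 nowhere but r3c2, so r3c2=3.
Step 3. [r7c6∈{2,5,7}] 2 has one home in row 7: r7c6, so r7c6=2.
Step 4. [r2c6∈{5}] only 5 remains possible at r2c6. So r2c6=5.
Step 5. [r5c3∈{2,5,7,8,9}] in row 5, 2 fits only at r5c3, so r5c3=2.
Step 6. [r3c6∈{6}] r3c6 is down to just 6. So r3c6=6.
Step 7. [r3c5∈{9}] nothing but 9 survives at r3c5. So r3c5=9.
Step 8. [r7c3∈{1,4,5,7}] across col 3, 4 lands solely at r7c3 ⇒ r7c3=4.
Step 9. [r6c5∈{4,5,6,7}] row 6 places 4 nowhere but r6c5. So r6c5=4.
Step 10. [r6c4∈{5,6,8,9}] row 6 places 6 nowhere but r6c4 ⇒ r6c4=6.
Step 11. [r8c4∈{5}] r8c4 is down to just 5, so r8c4=5.
Step 12. [r8c9∈{1,2,3,6,7}] in row 8, 6 fits only at r8c9 ⇒ r8c9=6.
Step 13. [r9c9∈{7}] r9c9's peers cover all but 7. So r9c9=7.
Step 14. [r7c7∈{1}] r7c7 is down to just 1, so r7c7=1.
Step 15. [r2c9∈{1,2,8}] in col 9, 2 fits only at r2c9 ⇒ r2c9=2.
Step 16. [r3c7∈{5,8}] box 3 places 8 nowhere but r3c7 ⇒ r3c7=8.
Step 17. [r6c1∈{5,7,8,9}] in col 1, 8 fits only at r6c1, so r6c1=8.
Step 18. [r2c3∈{1,8,9}] r2c3 is the only open cell in col 3 admitting 8. So r2c3=8.
Step 19. [r8c7∈{3}] r8c7 has the single candidate 3, so r8c7=3.
Step 20. [r6c8∈{1,3,9}] in col 8, 3 fits only at r6c8 ⇒ r6c8=3.
Step 21. [r5c5∈{5,7}] 5 has one home in col 5: r5c5 ⇒ r5c5=5.
Step 22. [r2c8∈{1,9}] col 8 places 9 nowhere but r2c8. So r2c8=9.
Step 23. [r1c7∈{5}] only 5 remains possible at r1c7 ⇒ r1c7=5.
Step 24. [r7c2∈{5,7}] r7c2 is the only open cell in row 7 admitting 5, so r7c2=5.
Step 25. [r3c1∈{5,7}] 5 has one home in col 1: r3c1, so r3c1=5.
Step 26. [r3c3∈{1,7}] 7 has one home in row 3: r3c3, so r3c3=7.
Step 27. [r6c2∈{7,9}] in box 4, 7 fits only at r6c2. So r6c2=7.
Step 28. [r6c3∈{5,9}] 9 has one home in row 6: r6c3 ⇒ r6c3=9.
Step 29. [r6c6∈{1}] r6c6 is down to just 1. So r6c6=1.
Step 30. [r8c2∈{1,9}] r8c2 is the only open cell in col 2 admitting 9. So r8c2=9.
Step 31. [r5c6∈{7}] r5c6's peers cover all but 7, so r5c6=7.
Step 32. [r5c7∈{9}] nothing but 9 survives at r5c7, so r5c7=9.
Step 33. [r5c4∈{8}] nothing but 8 survives at r5c4, so r5c4=8.
Step 34. [r4c9∈{5,8}] in row 4, 8 fits only at r4c9. So r4c9=8.
Step 35. [r1c1∈{9}] r1c1 has the single candidate 9. So r1c1=9.
Step 36. [r1c3∈{6}] r1c3 has the single candidate 6. So r1c3=6.
Step 37. [r4c7∈{7}] r4c7's peers cover all but 7. So r4c7=7.
Step 38. [r7c5∈{7}] r7c5's peers cover all but 7. So r7c5=7.
Step 39. [r5c9∈{1}] r5c9 is down to just 1 ⇒ r5c9=1.
Step 40. [r2c2∈{1}] r2c2's peers cover all but 1 ⇒ r2c2=1.
Step 41. [r9c5∈{6}] only 6 remains possible at r9c5, so r9c5=6.
Step 42. [r4c6∈{3}] r4c6 is down to just 3, so r4c6=3.
Step 43. [r8c1∈{7}] r8c1 has the single candidate 7, so r8c1=7.
Step 44. [r4c3∈{5}] r4c3's peers cover all but 5 ⇒ r4c3=5.
Step 45. [r1c9∈{3}] r1c9 has the single candidate 3. So r1c9=3.
Step 46. [r3c8∈{1}] nothing but 1 survives at r3c8, so r3c8=1.
Step 47. [r8c8∈{2}] r8c8 is down to just 2 ⇒ r8c8=2.
Step 48. [r3c4∈{2}] r3c4 has the single candidate 2, so r3c4=2.
Step 49. [r9c2∈{8}] nothing but 8 survives at r9c2 ⇒ r9c2=8.
Step 50. [r4c4∈{9}] nothing but 9 survives at r4c4 ⇒ r4c4=9.
Step 51. [r6c9∈{5}] r6c9 is down to just 5 ⇒ r6c9=5.
Step 52. [r8c3∈{1}] r8c3 has the single candidate 1. So r8c3=1.
Step 53. [r9c7∈{4}] r9c7 is down to just 4, so r9c7=4.

Answer: 9 2 6 4 1 8 5 7 3 / 4 1 8 7 3 5 6 9 2 / 5 3 7 2 9 6 8 1 4 / 1 6 5 9 2 3 7 4 8 / 3 4 2 8 5 7 9 6 1 / 8 7 9 6 4 1 2 3 5 / 6 5 4 3 7 2 1 8 9 / 7 9 1 5 8 4 3 2 6 / 2 8 3 1 6 9 4 5 7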